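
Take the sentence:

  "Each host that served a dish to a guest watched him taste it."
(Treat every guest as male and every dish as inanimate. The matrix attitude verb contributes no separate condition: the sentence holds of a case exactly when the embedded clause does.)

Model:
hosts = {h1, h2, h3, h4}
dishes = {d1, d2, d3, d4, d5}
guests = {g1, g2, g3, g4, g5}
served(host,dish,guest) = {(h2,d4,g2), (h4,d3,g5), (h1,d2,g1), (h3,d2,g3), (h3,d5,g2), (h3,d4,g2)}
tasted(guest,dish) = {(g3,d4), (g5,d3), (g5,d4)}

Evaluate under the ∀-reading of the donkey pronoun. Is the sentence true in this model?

False

"him" takes "a guest" as antecedent and "it" takes "a dish"; both are donkey pronouns co-varying with the restrictor.
Strong reading: for every (h,d,g) with served(h,d,g), tasted(g,d).
Restrictor triples: (h1,d2,g1)→tasted(g1,d2) ✗  (h2,d4,g2)→tasted(g2,d4) ✗  (h3,d2,g3)→tasted(g3,d2) ✗  (h3,d4,g2)→tasted(g2,d4) ✗  (h3,d5,g2)→tasted(g2,d5) ✗  (h4,d3,g5)→tasted(g5,d3) ✓
Counterexample: (h1,d2,g1) — tasted(g1,d2) does not hold.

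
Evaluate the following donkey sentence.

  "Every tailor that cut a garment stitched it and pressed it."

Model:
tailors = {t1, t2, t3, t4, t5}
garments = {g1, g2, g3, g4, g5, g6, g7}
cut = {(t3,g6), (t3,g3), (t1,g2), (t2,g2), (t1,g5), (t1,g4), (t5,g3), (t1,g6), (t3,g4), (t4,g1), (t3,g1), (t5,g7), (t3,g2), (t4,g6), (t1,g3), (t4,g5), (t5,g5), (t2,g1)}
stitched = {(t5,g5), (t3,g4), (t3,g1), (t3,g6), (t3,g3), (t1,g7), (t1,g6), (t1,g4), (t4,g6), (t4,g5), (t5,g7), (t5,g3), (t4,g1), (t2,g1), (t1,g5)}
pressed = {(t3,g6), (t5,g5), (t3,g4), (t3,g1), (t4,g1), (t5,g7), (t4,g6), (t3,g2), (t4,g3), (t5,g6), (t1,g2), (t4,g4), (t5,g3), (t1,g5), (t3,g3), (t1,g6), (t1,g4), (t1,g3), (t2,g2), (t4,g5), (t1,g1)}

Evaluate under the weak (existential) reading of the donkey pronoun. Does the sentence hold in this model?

"it" takes "a garment" as antecedent — a donkey pronoun bound across the clause boundary.
Weak reading: every tailor t with some cut-garment has at least one cut-garment g such that stitched(t,g) ∧ pressed(t,g).
Per tailor: t1:✓  t2:✗  t3:✓  t4:✓  t5:✓
t2 has no witness among its cut-garments.

False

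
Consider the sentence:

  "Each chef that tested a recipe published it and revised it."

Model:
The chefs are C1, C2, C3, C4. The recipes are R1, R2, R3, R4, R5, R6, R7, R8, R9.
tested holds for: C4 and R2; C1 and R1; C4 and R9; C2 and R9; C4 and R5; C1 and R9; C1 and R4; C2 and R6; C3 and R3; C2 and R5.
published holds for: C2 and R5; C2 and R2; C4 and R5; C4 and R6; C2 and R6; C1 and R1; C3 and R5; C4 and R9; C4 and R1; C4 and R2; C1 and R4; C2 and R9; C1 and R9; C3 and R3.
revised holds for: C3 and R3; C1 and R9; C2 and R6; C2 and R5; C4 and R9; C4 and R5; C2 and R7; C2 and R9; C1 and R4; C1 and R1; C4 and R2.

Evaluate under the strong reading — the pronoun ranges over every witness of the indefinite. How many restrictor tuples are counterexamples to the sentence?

"it" takes "a recipe" as antecedent — a donkey pronoun bound across the clause boundary.
Strong reading: for every (c,r) with tested(c,r), published(c,r) ∧ revised(c,r).
Restrictor pairs: (C1,R1) ✓  (C1,R4) ✓  (C1,R9) ✓  (C2,R5) ✓  (C2,R6) ✓  (C2,R9) ✓  (C3,R3) ✓  (C4,R2) ✓  (C4,R5) ✓  (C4,R9) ✓
Counterexamples (restrictor pairs failing the scope): 0.

0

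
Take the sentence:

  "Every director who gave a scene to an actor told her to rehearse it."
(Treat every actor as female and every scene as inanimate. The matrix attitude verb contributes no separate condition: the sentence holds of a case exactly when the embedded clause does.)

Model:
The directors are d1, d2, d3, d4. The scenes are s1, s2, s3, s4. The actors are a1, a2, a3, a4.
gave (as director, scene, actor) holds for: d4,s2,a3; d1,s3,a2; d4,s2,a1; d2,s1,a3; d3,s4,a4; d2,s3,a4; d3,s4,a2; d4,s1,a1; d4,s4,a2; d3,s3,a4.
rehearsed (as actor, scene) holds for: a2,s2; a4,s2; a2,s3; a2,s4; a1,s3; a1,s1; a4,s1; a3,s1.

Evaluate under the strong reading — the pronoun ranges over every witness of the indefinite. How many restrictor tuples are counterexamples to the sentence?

5

"her" takes "an actor" as antecedent and "it" takes "a scene"; both are donkey pronouns co-varying with the restrictor.
Strong reading: for every (d,s,a) with gave(d,s,a), rehearsed(a,s).
Restrictor triples: (d1,s3,a2)→rehearsed(a2,s3) ✓  (d2,s1,a3)→rehearsed(a3,s1) ✓  (d2,s3,a4)→rehearsed(a4,s3) ✗  (d3,s3,a4)→rehearsed(a4,s3) ✗  (d3,s4,a2)→rehearsed(a2,s4) ✓  (d3,s4,a4)→rehearsed(a4,s4) ✗  (d4,s1,a1)→rehearsed(a1,s1) ✓  (d4,s2,a1)→rehearsed(a1,s2) ✗  (d4,s2,a3)→rehearsed(a3,s2) ✗  (d4,s4,a2)→rehearsed(a2,s4) ✓
Counterexamples (restrictor triples failing the scope): 5.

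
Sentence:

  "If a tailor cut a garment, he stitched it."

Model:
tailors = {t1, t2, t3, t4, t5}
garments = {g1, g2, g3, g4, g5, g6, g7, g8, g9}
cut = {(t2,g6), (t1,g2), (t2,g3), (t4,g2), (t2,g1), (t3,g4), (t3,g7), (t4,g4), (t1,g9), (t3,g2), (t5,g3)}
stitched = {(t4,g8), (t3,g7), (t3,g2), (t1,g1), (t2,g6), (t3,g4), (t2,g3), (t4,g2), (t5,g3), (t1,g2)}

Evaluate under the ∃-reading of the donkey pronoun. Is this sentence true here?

"it" takes "a garment" as antecedent — a donkey pronoun bound across the clause boundary.
Weak reading: every tailor t with some cut-garment has at least one cut-garment g such that stitched(t,g).
Per tailor: t1:✓  t2:✓  t3:✓  t4:✓  t5:✓
Every tailor in the restrictor has a witness.

True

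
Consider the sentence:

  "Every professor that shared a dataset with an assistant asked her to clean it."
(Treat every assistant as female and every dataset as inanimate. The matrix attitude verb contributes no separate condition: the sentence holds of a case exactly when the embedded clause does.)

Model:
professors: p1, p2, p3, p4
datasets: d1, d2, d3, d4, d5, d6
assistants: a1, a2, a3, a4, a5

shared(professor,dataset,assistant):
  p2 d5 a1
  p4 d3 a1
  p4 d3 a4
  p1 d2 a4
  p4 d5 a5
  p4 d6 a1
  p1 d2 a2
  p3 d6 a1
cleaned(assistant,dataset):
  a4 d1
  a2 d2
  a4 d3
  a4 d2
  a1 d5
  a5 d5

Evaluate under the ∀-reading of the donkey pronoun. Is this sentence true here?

False

"her" takes "an assistant" as antecedent and "it" takes "a dataset"; both are donkey pronouns co-varying with the restrictor.
Strong reading: for every (p,d,a) with shared(p,d,a), cleaned(a,d).
Restrictor triples: (p1,d2,a2)→cleaned(a2,d2) ✓  (p1,d2,a4)→cleaned(a4,d2) ✓  (p2,d5,a1)→cleaned(a1,d5) ✓  (p3,d6,a1)→cleaned(a1,d6) ✗  (p4,d3,a1)→cleaned(a1,d3) ✗  (p4,d3,a4)→cleaned(a4,d3) ✓  (p4,d5,a5)→cleaned(a5,d5) ✓  (p4,d6,a1)→cleaned(a1,d6) ✗
Counterexample: (p3,d6,a1) — cleaned(a1,d6) does not hold.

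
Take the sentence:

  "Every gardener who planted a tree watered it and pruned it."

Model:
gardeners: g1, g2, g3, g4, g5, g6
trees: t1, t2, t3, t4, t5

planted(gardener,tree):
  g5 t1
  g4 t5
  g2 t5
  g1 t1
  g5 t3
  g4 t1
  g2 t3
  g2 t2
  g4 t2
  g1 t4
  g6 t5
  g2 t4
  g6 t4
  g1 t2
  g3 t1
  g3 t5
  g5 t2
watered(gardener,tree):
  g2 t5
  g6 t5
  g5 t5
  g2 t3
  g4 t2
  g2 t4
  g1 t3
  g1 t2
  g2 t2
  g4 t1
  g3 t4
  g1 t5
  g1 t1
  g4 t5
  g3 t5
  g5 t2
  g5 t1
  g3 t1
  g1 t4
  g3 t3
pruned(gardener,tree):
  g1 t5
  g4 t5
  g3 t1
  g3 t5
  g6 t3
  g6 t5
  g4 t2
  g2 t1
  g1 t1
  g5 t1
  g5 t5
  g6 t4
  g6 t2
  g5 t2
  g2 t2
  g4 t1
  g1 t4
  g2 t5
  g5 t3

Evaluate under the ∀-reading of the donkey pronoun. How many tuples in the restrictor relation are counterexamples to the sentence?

5

"it" takes "a tree" as antecedent — a donkey pronoun bound across the clause boundary.
Strong reading: for every (g,t) with planted(g,t), watered(g,t) ∧ pruned(g,t).
Restrictor pairs: (g1,t1) ✓  (g1,t2) ✗  (g1,t4) ✓  (g2,t2) ✓  (g2,t3) ✗  (g2,t4) ✗  (g2,t5) ✓  (g3,t1) ✓  (g3,t5) ✓  (g4,t1) ✓  (g4,t2) ✓  (g4,t5) ✓  (g5,t1) ✓  (g5,t2) ✓  (g5,t3) ✗  (g6,t4) ✗  (g6,t5) ✓
Counterexamples (restrictor pairs failing the scope): 5.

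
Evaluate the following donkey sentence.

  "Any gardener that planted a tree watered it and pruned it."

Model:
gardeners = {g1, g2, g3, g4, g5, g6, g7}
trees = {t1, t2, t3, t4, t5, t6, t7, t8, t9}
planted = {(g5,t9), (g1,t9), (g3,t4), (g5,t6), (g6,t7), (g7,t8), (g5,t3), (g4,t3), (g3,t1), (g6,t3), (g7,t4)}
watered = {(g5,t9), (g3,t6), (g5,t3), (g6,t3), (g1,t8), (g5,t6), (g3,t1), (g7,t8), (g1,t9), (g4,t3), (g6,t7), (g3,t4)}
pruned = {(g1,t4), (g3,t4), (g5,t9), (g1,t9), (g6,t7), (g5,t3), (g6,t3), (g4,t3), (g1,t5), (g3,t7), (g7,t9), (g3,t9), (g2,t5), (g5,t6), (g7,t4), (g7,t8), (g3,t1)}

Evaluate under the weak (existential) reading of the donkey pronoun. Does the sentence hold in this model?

"it" takes "a tree" as antecedent — a donkey pronoun bound across the clause boundary.
Weak reading: every gardener g with some planted-tree has at least one planted-tree t such that watered(g,t) ∧ pruned(g,t).
Per gardener: g1:✓  g3:✓  g4:✓  g5:✓  g6:✓  g7:✓
Every gardener in the restrictor has a witness.

True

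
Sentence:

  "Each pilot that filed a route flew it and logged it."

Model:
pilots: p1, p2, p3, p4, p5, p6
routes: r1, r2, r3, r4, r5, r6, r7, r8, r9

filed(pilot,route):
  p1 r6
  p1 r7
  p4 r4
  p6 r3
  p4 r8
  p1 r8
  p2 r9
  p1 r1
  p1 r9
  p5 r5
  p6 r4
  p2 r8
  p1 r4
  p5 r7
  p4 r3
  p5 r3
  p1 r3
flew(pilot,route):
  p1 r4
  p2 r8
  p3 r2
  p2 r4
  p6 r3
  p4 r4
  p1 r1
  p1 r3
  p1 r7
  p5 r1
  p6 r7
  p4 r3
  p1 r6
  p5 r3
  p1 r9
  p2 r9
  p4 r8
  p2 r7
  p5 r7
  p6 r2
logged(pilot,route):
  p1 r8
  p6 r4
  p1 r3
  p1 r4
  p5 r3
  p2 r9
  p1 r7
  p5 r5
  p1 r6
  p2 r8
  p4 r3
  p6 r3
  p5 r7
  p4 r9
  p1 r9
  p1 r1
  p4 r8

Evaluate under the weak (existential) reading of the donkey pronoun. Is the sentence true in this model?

"it" takes "a route" as antecedent — a donkey pronoun bound across the clause boundary.
Weak reading: every pilot p with some filed-route has at least one filed-route r such that flew(p,r) ∧ logged(p,r).
Per pilot: p1:✓  p2:✓  p4:✓  p5:✓  p6:✓
Every pilot in the restrictor has a witness.

True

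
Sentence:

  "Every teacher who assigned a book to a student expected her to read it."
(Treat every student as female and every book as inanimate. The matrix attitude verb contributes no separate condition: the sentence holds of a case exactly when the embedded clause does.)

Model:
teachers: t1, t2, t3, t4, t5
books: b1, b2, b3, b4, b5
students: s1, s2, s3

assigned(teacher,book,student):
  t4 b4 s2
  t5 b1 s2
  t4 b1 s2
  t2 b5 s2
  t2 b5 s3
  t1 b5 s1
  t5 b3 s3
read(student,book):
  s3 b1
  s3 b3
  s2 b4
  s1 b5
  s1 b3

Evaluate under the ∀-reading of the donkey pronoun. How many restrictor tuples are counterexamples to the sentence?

"her" takes "a student" as antecedent and "it" takes "a book"; both are donkey pronouns co-varying with the restrictor.
Strong reading: for every (t,b,s) with assigned(t,b,s), read(s,b).
Restrictor triples: (t1,b5,s1)→read(s1,b5) ✓  (t2,b5,s2)→read(s2,b5) ✗  (t2,b5,s3)→read(s3,b5) ✗  (t4,b1,s2)→read(s2,b1) ✗  (t4,b4,s2)→read(s2,b4) ✓  (t5,b1,s2)→read(s2,b1) ✗  (t5,b3,s3)→read(s3,b3) ✓
Counterexamples (restrictor triples failing the scope): 4.

4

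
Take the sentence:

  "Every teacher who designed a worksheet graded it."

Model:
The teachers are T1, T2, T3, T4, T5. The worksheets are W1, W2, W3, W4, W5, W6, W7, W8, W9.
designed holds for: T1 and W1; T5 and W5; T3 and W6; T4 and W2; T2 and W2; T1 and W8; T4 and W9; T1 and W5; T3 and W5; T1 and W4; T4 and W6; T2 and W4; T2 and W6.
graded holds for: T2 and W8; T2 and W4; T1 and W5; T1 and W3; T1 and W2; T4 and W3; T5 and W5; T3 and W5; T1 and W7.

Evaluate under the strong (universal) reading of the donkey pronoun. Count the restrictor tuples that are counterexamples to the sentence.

9

"it" takes "a worksheet" as antecedent — a donkey pronoun bound across the clause boundary.
Strong reading: for every (t,w) with designed(t,w), graded(t,w).
Restrictor pairs: (T1,W1) ✗  (T1,W4) ✗  (T1,W5) ✓  (T1,W8) ✗  (T2,W2) ✗  (T2,W4) ✓  (T2,W6) ✗  (T3,W5) ✓  (T3,W6) ✗  (T4,W2) ✗  (T4,W6) ✗  (T4,W9) ✗  (T5,W5) ✓
Counterexamples (restrictor pairs failing the scope): 9.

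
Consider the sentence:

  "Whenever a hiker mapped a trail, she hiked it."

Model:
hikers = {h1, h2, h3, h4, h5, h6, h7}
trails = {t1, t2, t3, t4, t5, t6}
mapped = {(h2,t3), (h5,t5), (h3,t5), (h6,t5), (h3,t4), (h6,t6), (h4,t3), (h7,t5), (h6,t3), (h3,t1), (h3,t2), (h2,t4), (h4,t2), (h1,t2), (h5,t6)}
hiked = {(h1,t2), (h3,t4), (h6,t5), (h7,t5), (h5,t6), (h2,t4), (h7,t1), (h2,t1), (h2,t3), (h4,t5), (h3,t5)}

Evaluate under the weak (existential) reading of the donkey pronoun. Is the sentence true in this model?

"it" takes "a trail" as antecedent — a donkey pronoun bound across the clause boundary.
Weak reading: every hiker h with some mapped-trail has at least one mapped-trail t such that hiked(h,t).
Per hiker: h1:✓  h2:✓  h3:✓  h4:✗  h5:✓  h6:✓  h7:✓
h4 has no witness among its mapped-trails.

False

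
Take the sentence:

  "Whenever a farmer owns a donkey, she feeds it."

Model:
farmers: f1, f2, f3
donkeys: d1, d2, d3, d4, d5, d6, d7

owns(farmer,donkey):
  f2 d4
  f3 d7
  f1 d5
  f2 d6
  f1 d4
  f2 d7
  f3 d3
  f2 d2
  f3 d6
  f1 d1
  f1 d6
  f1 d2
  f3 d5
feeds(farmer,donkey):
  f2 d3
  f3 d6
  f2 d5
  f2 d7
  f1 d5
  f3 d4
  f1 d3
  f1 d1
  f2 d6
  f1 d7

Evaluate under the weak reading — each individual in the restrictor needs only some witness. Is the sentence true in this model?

True

"it" takes "a donkey" as antecedent — a donkey pronoun bound across the clause boundary.
Weak reading: every farmer f with some owns-donkey has at least one owns-donkey d such that feeds(f,d).
Per farmer: f1:✓  f2:✓  f3:✓
Every farmer in the restrictor has a witness.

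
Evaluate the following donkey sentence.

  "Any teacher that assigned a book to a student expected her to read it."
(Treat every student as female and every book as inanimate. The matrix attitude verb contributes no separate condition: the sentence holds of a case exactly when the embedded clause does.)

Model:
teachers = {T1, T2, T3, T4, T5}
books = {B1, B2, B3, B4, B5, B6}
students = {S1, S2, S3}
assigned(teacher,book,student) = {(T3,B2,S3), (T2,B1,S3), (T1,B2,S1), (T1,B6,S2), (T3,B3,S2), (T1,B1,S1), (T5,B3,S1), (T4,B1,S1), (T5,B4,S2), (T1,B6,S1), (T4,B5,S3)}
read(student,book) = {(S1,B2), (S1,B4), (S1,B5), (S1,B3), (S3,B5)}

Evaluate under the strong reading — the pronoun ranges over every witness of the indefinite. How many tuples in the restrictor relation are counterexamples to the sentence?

"her" takes "a student" as antecedent and "it" takes "a book"; both are donkey pronouns co-varying with the restrictor.
Strong reading: for every (t,b,s) with assigned(t,b,s), read(s,b).
Restrictor triples: (T1,B1,S1)→read(S1,B1) ✗  (T1,B2,S1)→read(S1,B2) ✓  (T1,B6,S1)→read(S1,B6) ✗  (T1,B6,S2)→read(S2,B6) ✗  (T2,B1,S3)→read(S3,B1) ✗  (T3,B2,S3)→read(S3,B2) ✗  (T3,B3,S2)→read(S2,B3) ✗  (T4,B1,S1)→read(S1,B1) ✗  (T4,B5,S3)→read(S3,B5) ✓  (T5,B3,S1)→read(S1,B3) ✓  (T5,B4,S2)→read(S2,B4) ✗
Counterexamples (restrictor triples failing the scope): 8.

8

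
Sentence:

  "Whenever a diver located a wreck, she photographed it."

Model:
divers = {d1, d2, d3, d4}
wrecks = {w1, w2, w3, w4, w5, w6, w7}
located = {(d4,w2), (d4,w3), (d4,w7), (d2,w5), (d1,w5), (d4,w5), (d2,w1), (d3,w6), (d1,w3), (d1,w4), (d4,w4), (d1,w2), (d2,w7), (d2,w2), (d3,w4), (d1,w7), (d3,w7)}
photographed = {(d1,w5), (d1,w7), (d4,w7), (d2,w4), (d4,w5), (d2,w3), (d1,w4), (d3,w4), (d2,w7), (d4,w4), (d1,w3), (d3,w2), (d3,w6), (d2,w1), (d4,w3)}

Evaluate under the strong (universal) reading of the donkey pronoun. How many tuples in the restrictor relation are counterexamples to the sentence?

5

"it" takes "a wreck" as antecedent — a donkey pronoun bound across the clause boundary.
Strong reading: for every (d,w) with located(d,w), photographed(d,w).
Restrictor pairs: (d1,w2) ✗  (d1,w3) ✓  (d1,w4) ✓  (d1,w5) ✓  (d1,w7) ✓  (d2,w1) ✓  (d2,w2) ✗  (d2,w5) ✗  (d2,w7) ✓  (d3,w4) ✓  (d3,w6) ✓  (d3,w7) ✗  (d4,w2) ✗  (d4,w3) ✓  (d4,w4) ✓  (d4,w5) ✓  (d4,w7) ✓
Counterexamples (restrictor pairs failing the scope): 5.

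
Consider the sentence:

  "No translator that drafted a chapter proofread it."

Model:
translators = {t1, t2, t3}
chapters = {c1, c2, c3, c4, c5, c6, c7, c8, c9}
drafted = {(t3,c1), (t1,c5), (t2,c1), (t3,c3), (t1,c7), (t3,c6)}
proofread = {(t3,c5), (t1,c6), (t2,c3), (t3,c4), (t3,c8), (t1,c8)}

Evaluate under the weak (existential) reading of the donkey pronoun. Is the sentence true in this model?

"it" takes "a chapter" as antecedent — a donkey pronoun bound across the clause boundary.
Truth condition: for no (t,c) with drafted(t,c) does proofread(t,c) hold.
Restrictor pairs — does the scope hold? (t1,c5):fails  (t1,c7):fails  (t2,c1):fails  (t3,c1):fails  (t3,c3):fails  (t3,c6):fails
Scope holds for no restrictor pair, so the sentence is true.

True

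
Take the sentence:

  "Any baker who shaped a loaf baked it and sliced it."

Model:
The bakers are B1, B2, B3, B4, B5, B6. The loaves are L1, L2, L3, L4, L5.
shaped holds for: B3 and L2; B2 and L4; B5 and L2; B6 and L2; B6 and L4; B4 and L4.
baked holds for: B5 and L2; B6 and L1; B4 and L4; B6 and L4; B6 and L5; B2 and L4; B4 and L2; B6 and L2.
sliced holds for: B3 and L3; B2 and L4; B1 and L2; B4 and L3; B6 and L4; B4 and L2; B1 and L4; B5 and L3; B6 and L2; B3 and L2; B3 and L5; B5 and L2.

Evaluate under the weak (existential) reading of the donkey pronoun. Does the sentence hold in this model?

"it" takes "a loaf" as antecedent — a donkey pronoun bound across the clause boundary.
Weak reading: every baker b with some shaped-loaf has at least one shaped-loaf l such that baked(b,l) ∧ sliced(b,l).
Per baker: B2:✓  B3:✗  B4:✗  B5:✓  B6:✓
B3 has no witness among its shaped-loaves.

False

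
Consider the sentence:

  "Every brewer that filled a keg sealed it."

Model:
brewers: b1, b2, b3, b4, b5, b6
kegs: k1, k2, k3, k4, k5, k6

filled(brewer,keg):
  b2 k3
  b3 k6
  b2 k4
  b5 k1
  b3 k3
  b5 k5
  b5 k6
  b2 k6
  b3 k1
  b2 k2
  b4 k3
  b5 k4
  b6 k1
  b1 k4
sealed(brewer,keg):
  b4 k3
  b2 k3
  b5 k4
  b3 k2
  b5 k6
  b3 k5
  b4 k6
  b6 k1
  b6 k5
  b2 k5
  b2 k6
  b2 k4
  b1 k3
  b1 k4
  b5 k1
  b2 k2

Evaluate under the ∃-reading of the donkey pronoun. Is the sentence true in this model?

"it" takes "a keg" as antecedent — a donkey pronoun bound across the clause boundary.
Weak reading: every brewer b with some filled-keg has at least one filled-keg k such that sealed(b,k).
Per brewer: b1:✓  b2:✓  b3:✗  b4:✓  b5:✓  b6:✓
b3 has no witness among its filled-kegs.

False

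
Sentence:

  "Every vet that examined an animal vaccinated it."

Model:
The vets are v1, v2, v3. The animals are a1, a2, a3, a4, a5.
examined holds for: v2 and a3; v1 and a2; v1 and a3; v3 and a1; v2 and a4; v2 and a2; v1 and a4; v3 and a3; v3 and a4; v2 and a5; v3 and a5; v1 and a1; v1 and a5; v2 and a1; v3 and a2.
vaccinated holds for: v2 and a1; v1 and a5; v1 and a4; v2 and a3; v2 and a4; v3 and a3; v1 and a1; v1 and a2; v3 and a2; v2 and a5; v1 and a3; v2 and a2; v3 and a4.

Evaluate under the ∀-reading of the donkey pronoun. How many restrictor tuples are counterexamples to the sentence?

"it" takes "an animal" as antecedent — a donkey pronoun bound across the clause boundary.
Strong reading: for every (v,a) with examined(v,a), vaccinated(v,a).
Restrictor pairs: (v1,a1) ✓  (v1,a2) ✓  (v1,a3) ✓  (v1,a4) ✓  (v1,a5) ✓  (v2,a1) ✓  (v2,a2) ✓  (v2,a3) ✓  (v2,a4) ✓  (v2,a5) ✓  (v3,a1) ✗  (v3,a2) ✓  (v3,a3) ✓  (v3,a4) ✓  (v3,a5) ✗
Counterexamples (restrictor pairs failing the scope): 2.

2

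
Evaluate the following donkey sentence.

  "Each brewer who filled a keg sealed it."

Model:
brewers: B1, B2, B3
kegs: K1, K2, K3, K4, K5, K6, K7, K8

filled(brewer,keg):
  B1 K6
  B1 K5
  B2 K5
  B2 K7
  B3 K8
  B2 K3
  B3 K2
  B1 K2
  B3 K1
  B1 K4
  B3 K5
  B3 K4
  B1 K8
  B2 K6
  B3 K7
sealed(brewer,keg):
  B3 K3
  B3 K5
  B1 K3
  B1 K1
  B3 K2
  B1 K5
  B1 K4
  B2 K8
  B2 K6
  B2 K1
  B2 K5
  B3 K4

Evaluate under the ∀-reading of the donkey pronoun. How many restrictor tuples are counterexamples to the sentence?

"it" takes "a keg" as antecedent — a donkey pronoun bound across the clause boundary.
Strong reading: for every (b,k) with filled(b,k), sealed(b,k).
Restrictor pairs: (B1,K2) ✗  (B1,K4) ✓  (B1,K5) ✓  (B1,K6) ✗  (B1,K8) ✗  (B2,K3) ✗  (B2,K5) ✓  (B2,K6) ✓  (B2,K7) ✗  (B3,K1) ✗  (B3,K2) ✓  (B3,K4) ✓  (B3,K5) ✓  (B3,K7) ✗  (B3,K8) ✗
Counterexamples (restrictor pairs failing the scope): 8.

8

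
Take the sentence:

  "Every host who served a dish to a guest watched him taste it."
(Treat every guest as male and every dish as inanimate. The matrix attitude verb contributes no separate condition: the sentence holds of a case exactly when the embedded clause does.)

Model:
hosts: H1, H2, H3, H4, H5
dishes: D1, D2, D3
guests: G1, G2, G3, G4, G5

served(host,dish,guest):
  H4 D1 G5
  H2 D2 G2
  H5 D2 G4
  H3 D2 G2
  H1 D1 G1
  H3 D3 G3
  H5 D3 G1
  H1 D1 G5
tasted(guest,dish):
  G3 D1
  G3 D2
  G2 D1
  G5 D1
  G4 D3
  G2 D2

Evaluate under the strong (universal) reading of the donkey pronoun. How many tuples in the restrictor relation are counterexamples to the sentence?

"him" takes "a guest" as antecedent and "it" takes "a dish"; both are donkey pronouns co-varying with the restrictor.
Strong reading: for every (h,d,g) with served(h,d,g), tasted(g,d).
Restrictor triples: (H1,D1,G1)→tasted(G1,D1) ✗  (H1,D1,G5)→tasted(G5,D1) ✓  (H2,D2,G2)→tasted(G2,D2) ✓  (H3,D2,G2)→tasted(G2,D2) ✓  (H3,D3,G3)→tasted(G3,D3) ✗  (H4,D1,G5)→tasted(G5,D1) ✓  (H5,D2,G4)→tasted(G4,D2) ✗  (H5,D3,G1)→tasted(G1,D3) ✗
Counterexamples (restrictor triples failing the scope): 4.

4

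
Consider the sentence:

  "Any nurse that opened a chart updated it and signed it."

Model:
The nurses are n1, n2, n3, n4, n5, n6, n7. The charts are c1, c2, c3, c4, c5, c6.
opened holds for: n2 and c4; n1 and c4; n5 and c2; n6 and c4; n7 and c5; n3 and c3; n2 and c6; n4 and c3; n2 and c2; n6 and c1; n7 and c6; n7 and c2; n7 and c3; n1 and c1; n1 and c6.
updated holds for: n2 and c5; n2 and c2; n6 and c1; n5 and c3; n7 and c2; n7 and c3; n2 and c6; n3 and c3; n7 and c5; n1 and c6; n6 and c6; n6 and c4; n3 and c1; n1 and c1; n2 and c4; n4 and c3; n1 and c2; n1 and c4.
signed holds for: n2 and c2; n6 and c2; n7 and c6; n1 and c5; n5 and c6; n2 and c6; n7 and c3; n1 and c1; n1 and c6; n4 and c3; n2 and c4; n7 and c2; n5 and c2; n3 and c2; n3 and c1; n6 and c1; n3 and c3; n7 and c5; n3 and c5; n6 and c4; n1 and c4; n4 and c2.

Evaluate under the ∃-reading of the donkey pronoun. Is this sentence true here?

False

"it" takes "a chart" as antecedent — a donkey pronoun bound across the clause boundary.
Weak reading: every nurse n with some opened-chart has at least one opened-chart c such that updated(n,c) ∧ signed(n,c).
Per nurse: n1:✓  n2:✓  n3:✓  n4:✓  n5:✗  n6:✓  n7:✓
n5 has no witness among its opened-charts.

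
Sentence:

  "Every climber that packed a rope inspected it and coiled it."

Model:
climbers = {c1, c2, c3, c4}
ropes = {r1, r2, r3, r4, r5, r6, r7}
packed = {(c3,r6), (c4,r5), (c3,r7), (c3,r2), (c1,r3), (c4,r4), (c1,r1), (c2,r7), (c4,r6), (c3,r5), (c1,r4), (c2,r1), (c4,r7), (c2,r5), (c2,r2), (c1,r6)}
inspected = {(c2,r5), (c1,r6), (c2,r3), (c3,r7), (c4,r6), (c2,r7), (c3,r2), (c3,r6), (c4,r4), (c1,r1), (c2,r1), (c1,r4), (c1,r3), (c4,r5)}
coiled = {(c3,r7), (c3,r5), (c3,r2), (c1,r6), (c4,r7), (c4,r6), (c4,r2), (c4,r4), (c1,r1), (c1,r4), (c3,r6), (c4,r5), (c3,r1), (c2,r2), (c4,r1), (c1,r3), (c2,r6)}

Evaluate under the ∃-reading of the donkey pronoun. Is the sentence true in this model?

"it" takes "a rope" as antecedent — a donkey pronoun bound across the clause boundary.
Weak reading: every climber c with some packed-rope has at least one packed-rope r such that inspected(c,r) ∧ coiled(c,r).
Per climber: c1:✓  c2:✗  c3:✓  c4:✓
c2 has no witness among its packed-ropes.

False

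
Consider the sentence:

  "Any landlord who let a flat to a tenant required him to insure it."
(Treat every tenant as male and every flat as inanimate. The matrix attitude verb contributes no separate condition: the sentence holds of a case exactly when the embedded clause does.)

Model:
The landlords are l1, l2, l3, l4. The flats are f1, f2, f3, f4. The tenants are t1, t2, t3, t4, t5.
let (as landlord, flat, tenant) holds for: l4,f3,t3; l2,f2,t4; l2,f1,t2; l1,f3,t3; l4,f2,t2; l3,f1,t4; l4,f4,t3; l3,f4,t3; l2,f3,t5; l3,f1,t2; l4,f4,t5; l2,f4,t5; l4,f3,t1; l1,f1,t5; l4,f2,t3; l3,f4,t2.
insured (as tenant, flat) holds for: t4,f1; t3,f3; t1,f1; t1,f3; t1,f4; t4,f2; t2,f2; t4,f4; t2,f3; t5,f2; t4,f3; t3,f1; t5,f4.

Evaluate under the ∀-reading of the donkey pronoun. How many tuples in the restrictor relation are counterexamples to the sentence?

"him" takes "a tenant" as antecedent and "it" takes "a flat"; both are donkey pronouns co-varying with the restrictor.
Strong reading: for every (l,f,t) with let(l,f,t), insured(t,f).
Restrictor triples: (l1,f1,t5)→insured(t5,f1) ✗  (l1,f3,t3)→insured(t3,f3) ✓  (l2,f1,t2)→insured(t2,f1) ✗  (l2,f2,t4)→insured(t4,f2) ✓  (l2,f3,t5)→insured(t5,f3) ✗  (l2,f4,t5)→insured(t5,f4) ✓  (l3,f1,t2)→insured(t2,f1) ✗  (l3,f1,t4)→insured(t4,f1) ✓  (l3,f4,t2)→insured(t2,f4) ✗  (l3,f4,t3)→insured(t3,f4) ✗  (l4,f2,t2)→insured(t2,f2) ✓  (l4,f2,t3)→insured(t3,f2) ✗  (l4,f3,t1)→insured(t1,f3) ✓  (l4,f3,t3)→insured(t3,f3) ✓  (l4,f4,t3)→insured(t3,f4) ✗  (l4,f4,t5)→insured(t5,f4) ✓
Counterexamples (restrictor triples failing the scope): 8.

8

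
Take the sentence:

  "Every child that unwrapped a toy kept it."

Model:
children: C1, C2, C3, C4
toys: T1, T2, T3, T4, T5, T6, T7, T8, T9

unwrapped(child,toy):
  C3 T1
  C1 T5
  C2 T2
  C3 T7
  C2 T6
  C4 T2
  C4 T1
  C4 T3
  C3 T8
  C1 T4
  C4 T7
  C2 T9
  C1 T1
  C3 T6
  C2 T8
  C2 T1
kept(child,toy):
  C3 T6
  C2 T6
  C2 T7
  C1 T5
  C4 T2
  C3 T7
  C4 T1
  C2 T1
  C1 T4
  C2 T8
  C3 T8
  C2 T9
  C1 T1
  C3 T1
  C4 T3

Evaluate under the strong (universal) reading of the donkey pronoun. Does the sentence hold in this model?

"it" takes "a toy" as antecedent — a donkey pronoun bound across the clause boundary.
Strong reading: for every (c,t) with unwrapped(c,t), kept(c,t).
Restrictor pairs: (C1,T1) ✓  (C1,T4) ✓  (C1,T5) ✓  (C2,T1) ✓  (C2,T2) ✗  (C2,T6) ✓  (C2,T8) ✓  (C2,T9) ✓  (C3,T1) ✓  (C3,T6) ✓  (C3,T7) ✓  (C3,T8) ✓  (C4,T1) ✓  (C4,T2) ✓  (C4,T3) ✓  (C4,T7) ✗
Counterexample: (C2,T2) is in unwrapped but fails the scope.

False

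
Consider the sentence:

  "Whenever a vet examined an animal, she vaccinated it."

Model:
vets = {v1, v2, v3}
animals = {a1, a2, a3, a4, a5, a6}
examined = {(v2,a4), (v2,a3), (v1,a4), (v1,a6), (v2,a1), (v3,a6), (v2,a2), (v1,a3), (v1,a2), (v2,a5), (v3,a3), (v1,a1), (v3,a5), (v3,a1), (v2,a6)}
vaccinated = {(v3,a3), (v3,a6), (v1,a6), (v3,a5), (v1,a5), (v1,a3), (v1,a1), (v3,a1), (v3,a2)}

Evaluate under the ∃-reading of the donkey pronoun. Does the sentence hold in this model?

False

"it" takes "an animal" as antecedent — a donkey pronoun bound across the clause boundary.
Weak reading: every vet v with some examined-animal has at least one examined-animal a such that vaccinated(v,a).
Per vet: v1:✓  v2:✗  v3:✓
v2 has no witness among its examined-animals.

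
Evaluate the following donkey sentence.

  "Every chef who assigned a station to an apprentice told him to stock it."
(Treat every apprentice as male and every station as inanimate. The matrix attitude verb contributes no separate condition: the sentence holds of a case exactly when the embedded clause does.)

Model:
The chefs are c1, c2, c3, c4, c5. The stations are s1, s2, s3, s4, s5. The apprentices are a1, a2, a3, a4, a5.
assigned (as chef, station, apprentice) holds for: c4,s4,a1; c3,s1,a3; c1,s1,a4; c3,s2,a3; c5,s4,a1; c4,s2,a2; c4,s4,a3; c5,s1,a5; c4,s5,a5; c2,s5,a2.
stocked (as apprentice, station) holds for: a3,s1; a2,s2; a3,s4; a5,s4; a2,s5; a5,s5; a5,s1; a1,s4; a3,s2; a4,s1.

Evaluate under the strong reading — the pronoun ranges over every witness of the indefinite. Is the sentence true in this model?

True

"him" takes "an apprentice" as antecedent and "it" takes "a station"; both are donkey pronouns co-varying with the restrictor.
Strong reading: for every (c,s,a) with assigned(c,s,a), stocked(a,s).
Restrictor triples: (c1,s1,a4)→stocked(a4,s1) ✓  (c2,s5,a2)→stocked(a2,s5) ✓  (c3,s1,a3)→stocked(a3,s1) ✓  (c3,s2,a3)→stocked(a3,s2) ✓  (c4,s2,a2)→stocked(a2,s2) ✓  (c4,s4,a1)→stocked(a1,s4) ✓  (c4,s4,a3)→stocked(a3,s4) ✓  (c4,s5,a5)→stocked(a5,s5) ✓  (c5,s1,a5)→stocked(a5,s1) ✓  (c5,s4,a1)→stocked(a1,s4) ✓
Every restrictor triple satisfies the scope.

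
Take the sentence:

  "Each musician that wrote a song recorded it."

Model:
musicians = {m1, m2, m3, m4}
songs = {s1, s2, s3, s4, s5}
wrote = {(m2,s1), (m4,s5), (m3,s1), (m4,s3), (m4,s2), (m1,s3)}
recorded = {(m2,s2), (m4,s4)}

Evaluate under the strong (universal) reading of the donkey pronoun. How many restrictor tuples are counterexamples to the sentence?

"it" takes "a song" as antecedent — a donkey pronoun bound across the clause boundary.
Strong reading: for every (m,s) with wrote(m,s), recorded(m,s).
Restrictor pairs: (m1,s3) ✗  (m2,s1) ✗  (m3,s1) ✗  (m4,s2) ✗  (m4,s3) ✗  (m4,s5) ✗
Counterexamples (restrictor pairs failing the scope): 6.

6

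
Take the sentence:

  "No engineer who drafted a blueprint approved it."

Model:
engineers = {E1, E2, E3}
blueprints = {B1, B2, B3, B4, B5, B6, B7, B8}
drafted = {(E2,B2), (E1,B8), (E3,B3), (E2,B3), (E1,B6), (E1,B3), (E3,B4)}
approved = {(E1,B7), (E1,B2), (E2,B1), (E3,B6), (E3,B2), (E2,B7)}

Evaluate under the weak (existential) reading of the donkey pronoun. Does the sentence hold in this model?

"it" takes "a blueprint" as antecedent — a donkey pronoun bound across the clause boundary.
Truth condition: for no (e,b) with drafted(e,b) does approved(e,b) hold.
Restrictor pairs — does the scope hold? (E1,B3):fails  (E1,B6):fails  (E1,B8):fails  (E2,B2):fails  (E2,B3):fails  (E3,B3):fails  (E3,B4):fails
Scope holds for no restrictor pair, so the sentence is true.

True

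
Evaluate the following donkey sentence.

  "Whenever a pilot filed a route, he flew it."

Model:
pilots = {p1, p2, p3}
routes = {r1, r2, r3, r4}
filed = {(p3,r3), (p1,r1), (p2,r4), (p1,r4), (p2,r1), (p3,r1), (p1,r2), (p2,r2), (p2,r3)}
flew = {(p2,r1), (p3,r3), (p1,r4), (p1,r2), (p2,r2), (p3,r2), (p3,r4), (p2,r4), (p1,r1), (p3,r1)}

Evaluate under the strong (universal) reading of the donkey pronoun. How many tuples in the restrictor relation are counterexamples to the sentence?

1

"it" takes "a route" as antecedent — a donkey pronoun bound across the clause boundary.
Strong reading: for every (p,r) with filed(p,r), flew(p,r).
Restrictor pairs: (p1,r1) ✓  (p1,r2) ✓  (p1,r4) ✓  (p2,r1) ✓  (p2,r2) ✓  (p2,r3) ✗  (p2,r4) ✓  (p3,r1) ✓  (p3,r3) ✓
Counterexamples (restrictor pairs failing the scope): 1.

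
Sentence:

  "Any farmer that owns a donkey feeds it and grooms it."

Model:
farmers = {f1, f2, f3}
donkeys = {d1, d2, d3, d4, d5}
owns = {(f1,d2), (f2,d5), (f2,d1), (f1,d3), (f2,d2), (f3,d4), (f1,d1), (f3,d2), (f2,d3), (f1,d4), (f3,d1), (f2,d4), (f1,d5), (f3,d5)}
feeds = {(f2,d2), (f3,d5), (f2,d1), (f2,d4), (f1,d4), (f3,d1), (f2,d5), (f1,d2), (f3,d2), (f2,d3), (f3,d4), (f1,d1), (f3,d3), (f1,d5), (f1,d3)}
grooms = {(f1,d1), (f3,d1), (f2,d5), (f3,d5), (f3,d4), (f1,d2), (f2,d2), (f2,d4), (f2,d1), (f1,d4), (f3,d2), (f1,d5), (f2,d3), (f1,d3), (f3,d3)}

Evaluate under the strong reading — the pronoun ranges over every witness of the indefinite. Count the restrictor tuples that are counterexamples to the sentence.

"it" takes "a donkey" as antecedent — a donkey pronoun bound across the clause boundary.
Strong reading: for every (f,d) with owns(f,d), feeds(f,d) ∧ grooms(f,d).
Restrictor pairs: (f1,d1) ✓  (f1,d2) ✓  (f1,d3) ✓  (f1,d4) ✓  (f1,d5) ✓  (f2,d1) ✓  (f2,d2) ✓  (f2,d3) ✓  (f2,d4) ✓  (f2,d5) ✓  (f3,d1) ✓  (f3,d2) ✓  (f3,d4) ✓  (f3,d5) ✓
Counterexamples (restrictor pairs failing the scope): 0.

0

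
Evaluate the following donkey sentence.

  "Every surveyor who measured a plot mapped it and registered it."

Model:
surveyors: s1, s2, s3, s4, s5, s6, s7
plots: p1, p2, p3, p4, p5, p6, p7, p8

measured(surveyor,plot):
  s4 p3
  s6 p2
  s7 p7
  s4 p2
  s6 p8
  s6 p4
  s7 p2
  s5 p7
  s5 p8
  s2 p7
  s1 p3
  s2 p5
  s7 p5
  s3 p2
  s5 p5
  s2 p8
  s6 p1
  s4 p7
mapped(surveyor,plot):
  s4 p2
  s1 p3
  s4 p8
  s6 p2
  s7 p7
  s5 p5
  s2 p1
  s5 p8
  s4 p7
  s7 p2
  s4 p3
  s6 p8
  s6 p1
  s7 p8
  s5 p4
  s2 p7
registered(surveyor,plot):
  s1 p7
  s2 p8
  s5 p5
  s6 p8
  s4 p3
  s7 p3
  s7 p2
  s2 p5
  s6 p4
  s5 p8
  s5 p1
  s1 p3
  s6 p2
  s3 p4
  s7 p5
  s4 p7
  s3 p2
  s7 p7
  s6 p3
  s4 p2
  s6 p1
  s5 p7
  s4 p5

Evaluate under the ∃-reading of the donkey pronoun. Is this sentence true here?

"it" takes "a plot" as antecedent — a donkey pronoun bound across the clause boundary.
Weak reading: every surveyor s with some measured-plot has at least one measured-plot p such that mapped(s,p) ∧ registered(s,p).
Per surveyor: s1:✓  s2:✗  s3:✗  s4:✓  s5:✓  s6:✓  s7:✓
s2 has no witness among its measured-plots.

False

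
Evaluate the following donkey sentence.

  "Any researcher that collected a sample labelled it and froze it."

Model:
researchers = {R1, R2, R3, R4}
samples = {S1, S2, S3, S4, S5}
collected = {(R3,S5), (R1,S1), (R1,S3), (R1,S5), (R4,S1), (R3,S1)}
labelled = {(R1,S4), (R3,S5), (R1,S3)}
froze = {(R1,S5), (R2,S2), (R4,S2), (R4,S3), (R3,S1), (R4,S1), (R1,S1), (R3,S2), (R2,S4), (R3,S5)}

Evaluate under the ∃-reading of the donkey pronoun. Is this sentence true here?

False

"it" takes "a sample" as antecedent — a donkey pronoun bound across the clause boundary.
Weak reading: every researcher r with some collected-sample has at least one collected-sample s such that labelled(r,s) ∧ froze(r,s).
Per researcher: R1:✗  R3:✓  R4:✗
R1 has no witness among its collected-samples.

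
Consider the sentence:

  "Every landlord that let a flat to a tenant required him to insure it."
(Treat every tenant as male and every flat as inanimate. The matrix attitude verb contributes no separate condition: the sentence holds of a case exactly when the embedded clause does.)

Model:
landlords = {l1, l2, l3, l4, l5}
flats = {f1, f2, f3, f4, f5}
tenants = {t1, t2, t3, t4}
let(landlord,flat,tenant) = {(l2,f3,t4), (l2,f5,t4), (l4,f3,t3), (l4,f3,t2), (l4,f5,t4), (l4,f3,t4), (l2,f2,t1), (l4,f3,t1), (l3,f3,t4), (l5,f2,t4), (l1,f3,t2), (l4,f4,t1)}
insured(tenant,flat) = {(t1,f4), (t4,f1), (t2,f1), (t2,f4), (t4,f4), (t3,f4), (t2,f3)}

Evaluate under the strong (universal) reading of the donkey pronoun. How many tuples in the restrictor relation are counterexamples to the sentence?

9

"him" takes "a tenant" as antecedent and "it" takes "a flat"; both are donkey pronouns co-varying with the restrictor.
Strong reading: for every (l,f,t) with let(l,f,t), insured(t,f).
Restrictor triples: (l1,f3,t2)→insured(t2,f3) ✓  (l2,f2,t1)→insured(t1,f2) ✗  (l2,f3,t4)→insured(t4,f3) ✗  (l2,f5,t4)→insured(t4,f5) ✗  (l3,f3,t4)→insured(t4,f3) ✗  (l4,f3,t1)→insured(t1,f3) ✗  (l4,f3,t2)→insured(t2,f3) ✓  (l4,f3,t3)→insured(t3,f3) ✗  (l4,f3,t4)→insured(t4,f3) ✗  (l4,f4,t1)→insured(t1,f4) ✓  (l4,f5,t4)→insured(t4,f5) ✗  (l5,f2,t4)→insured(t4,f2) ✗
Counterexamples (restrictor triples failing the scope): 9.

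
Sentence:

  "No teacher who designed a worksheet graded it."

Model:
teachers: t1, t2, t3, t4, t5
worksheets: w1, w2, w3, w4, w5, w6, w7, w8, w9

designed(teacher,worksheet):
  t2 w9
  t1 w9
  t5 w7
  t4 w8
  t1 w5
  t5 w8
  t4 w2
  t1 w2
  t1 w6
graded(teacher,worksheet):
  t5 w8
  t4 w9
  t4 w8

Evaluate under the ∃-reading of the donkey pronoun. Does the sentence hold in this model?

False

"it" takes "a worksheet" as antecedent — a donkey pronoun bound across the clause boundary.
Truth condition: for no (t,w) with designed(t,w) does graded(t,w) hold.
Restrictor pairs — does the scope hold? (t1,w2):fails  (t1,w5):fails  (t1,w6):fails  (t1,w9):fails  (t2,w9):fails  (t4,w2):fails  (t4,w8):holds  (t5,w7):fails  (t5,w8):holds
Scope holds for 2 pair(s), so the sentence is false.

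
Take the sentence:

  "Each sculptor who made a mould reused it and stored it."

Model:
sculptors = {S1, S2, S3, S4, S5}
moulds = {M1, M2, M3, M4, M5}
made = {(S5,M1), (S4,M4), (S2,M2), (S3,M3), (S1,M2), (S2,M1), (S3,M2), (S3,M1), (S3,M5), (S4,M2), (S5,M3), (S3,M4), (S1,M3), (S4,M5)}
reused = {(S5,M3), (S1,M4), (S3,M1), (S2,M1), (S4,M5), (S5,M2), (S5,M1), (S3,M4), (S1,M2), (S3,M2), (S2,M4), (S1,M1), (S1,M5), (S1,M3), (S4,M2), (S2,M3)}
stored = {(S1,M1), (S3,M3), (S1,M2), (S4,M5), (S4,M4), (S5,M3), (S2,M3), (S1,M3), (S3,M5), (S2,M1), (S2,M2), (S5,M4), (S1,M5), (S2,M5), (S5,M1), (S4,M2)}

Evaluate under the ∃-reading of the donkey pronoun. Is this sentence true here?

"it" takes "a mould" as antecedent — a donkey pronoun bound across the clause boundary.
Weak reading: every sculptor s with some made-mould has at least one made-mould m such that reused(s,m) ∧ stored(s,m).
Per sculptor: S1:✓  S2:✓  S3:✗  S4:✓  S5:✓
S3 has no witness among its made-moulds.

False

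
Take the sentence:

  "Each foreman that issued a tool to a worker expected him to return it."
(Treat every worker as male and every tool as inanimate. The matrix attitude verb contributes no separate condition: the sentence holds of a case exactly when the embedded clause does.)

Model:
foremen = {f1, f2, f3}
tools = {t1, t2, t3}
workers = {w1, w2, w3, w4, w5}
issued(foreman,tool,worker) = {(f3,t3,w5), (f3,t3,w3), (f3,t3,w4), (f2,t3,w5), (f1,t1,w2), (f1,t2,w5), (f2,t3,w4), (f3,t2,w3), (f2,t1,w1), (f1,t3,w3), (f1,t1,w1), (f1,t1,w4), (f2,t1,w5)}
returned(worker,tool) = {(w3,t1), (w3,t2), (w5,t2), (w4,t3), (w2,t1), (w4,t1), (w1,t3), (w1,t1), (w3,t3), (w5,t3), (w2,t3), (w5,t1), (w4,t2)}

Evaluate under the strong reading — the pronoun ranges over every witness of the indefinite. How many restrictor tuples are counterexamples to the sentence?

"him" takes "a worker" as antecedent and "it" takes "a tool"; both are donkey pronouns co-varying with the restrictor.
Strong reading: for every (f,t,w) with issued(f,t,w), returned(w,t).
Restrictor triples: (f1,t1,w1)→returned(w1,t1) ✓  (f1,t1,w2)→returned(w2,t1) ✓  (f1,t1,w4)→returned(w4,t1) ✓  (f1,t2,w5)→returned(w5,t2) ✓  (f1,t3,w3)→returned(w3,t3) ✓  (f2,t1,w1)→returned(w1,t1) ✓  (f2,t1,w5)→returned(w5,t1) ✓  (f2,t3,w4)→returned(w4,t3) ✓  (f2,t3,w5)→returned(w5,t3) ✓  (f3,t2,w3)→returned(w3,t2) ✓  (f3,t3,w3)→returned(w3,t3) ✓  (f3,t3,w4)→returned(w4,t3) ✓  (f3,t3,w5)→returned(w5,t3) ✓
Counterexamples (restrictor triples failing the scope): 0.

0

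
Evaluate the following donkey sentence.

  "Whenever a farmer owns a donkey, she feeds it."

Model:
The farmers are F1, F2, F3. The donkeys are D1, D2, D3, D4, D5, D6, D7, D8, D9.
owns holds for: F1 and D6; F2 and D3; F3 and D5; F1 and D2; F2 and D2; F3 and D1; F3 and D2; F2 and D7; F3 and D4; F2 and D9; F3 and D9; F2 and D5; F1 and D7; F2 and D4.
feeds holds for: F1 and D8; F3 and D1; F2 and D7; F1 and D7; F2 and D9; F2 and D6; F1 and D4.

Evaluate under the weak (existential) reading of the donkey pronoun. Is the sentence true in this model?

"it" takes "a donkey" as antecedent — a donkey pronoun bound across the clause boundary.
Weak reading: every farmer f with some owns-donkey has at least one owns-donkey d such that feeds(f,d).
Per farmer: F1:✓  F2:✓  F3:✓
Every farmer in the restrictor has a witness.

True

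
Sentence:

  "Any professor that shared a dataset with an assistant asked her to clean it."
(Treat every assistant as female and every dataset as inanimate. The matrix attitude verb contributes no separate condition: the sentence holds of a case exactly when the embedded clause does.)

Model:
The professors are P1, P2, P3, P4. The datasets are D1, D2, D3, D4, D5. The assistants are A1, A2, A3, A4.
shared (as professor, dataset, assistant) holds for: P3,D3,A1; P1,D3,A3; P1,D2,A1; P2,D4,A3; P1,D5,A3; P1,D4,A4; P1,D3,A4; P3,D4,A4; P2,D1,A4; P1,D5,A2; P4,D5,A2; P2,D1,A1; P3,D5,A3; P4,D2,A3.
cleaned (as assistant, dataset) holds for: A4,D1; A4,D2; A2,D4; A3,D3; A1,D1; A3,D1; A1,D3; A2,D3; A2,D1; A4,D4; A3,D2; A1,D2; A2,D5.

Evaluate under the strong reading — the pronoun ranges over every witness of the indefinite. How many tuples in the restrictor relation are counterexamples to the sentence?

4

"her" takes "an assistant" as antecedent and "it" takes "a dataset"; both are donkey pronouns co-varying with the restrictor.
Strong reading: for every (p,d,a) with shared(p,d,a), cleaned(a,d).
Restrictor triples: (P1,D2,A1)→cleaned(A1,D2) ✓  (P1,D3,A3)→cleaned(A3,D3) ✓  (P1,D3,A4)→cleaned(A4,D3) ✗  (P1,D4,A4)→cleaned(A4,D4) ✓  (P1,D5,A2)→cleaned(A2,D5) ✓  (P1,D5,A3)→cleaned(A3,D5) ✗  (P2,D1,A1)→cleaned(A1,D1) ✓  (P2,D1,A4)→cleaned(A4,D1) ✓  (P2,D4,A3)→cleaned(A3,D4) ✗  (P3,D3,A1)→cleaned(A1,D3) ✓  (P3,D4,A4)→cleaned(A4,D4) ✓  (P3,D5,A3)→cleaned(A3,D5) ✗  (P4,D2,A3)→cleaned(A3,D2) ✓  (P4,D5,A2)→cleaned(A2,D5) ✓
Counterexamples (restrictor triples failing the scope): 4.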